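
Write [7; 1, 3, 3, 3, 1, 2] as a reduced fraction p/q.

Fold from the inside: start with 2/1.
  1 + 1/2 = 3/2
  3 + 2/3 = 11/3
  3 + 3/11 = 36/11
  3 + 11/36 = 119/36
  1 + 36/119 = 155/119
  7 + 119/155 = 1204/155

1204/155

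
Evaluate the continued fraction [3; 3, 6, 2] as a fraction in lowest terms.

136/41

Fold from the inside: start with 2/1.
  6 + 1/2 = 13/2
  3 + 2/13 = 41/13
  3 + 13/41 = 136/41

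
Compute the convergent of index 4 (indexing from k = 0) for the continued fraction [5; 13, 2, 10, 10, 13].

14497/2857

Using pₖ = aₖpₖ₋₁ + pₖ₋₂, qₖ = aₖqₖ₋₁ + qₖ₋₂ (with p₋₁=1, p₋₂=0, q₋₁=0, q₋₂=1):
  k=0: a=5, p=5, q=1
  k=1: a=13, p=66, q=13
  k=2: a=2, p=137, q=27
  k=3: a=10, p=1436, q=283
  k=4: a=10, p=14497, q=2857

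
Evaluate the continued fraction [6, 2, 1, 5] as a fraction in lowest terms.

108/17

Fold from the inside: start with 5/1.
  1 + 1/5 = 6/5
  2 + 5/6 = 17/6
  6 + 6/17 = 108/17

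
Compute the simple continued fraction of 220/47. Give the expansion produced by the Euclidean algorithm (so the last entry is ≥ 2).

[4; 1, 2, 7, 2]

220 = 4·47 + 32
47 = 1·32 + 15
32 = 2·15 + 2
15 = 7·2 + 1
2 = 2·1 + 0  (stop)
So 220/47 = [4; 1, 2, 7, 2].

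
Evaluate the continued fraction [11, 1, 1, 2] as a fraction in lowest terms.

Fold from the inside: start with 2/1.
  1 + 1/2 = 3/2
  1 + 2/3 = 5/3
  11 + 3/5 = 58/5

58/5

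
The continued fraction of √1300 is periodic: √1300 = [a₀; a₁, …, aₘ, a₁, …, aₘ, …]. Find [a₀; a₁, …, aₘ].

a₀ = ⌊√1300⌋ = 36.

[36; 18, 72]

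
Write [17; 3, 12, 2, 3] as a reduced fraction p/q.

4643/268

Fold from the inside: start with 3/1.
  2 + 1/3 = 7/3
  12 + 3/7 = 87/7
  3 + 7/87 = 268/87
  17 + 87/268 = 4643/268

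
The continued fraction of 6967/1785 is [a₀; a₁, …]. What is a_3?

6967 = 3·1785 + 1612   →  a_0 = 3
1785 = 1·1612 + 173   →  a_1 = 1
1612 = 9·173 + 55   →  a_2 = 9
173 = 3·55 + 8   →  a_3 = 3

3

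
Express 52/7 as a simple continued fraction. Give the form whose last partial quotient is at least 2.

52 = 7×7 + 3
7 = 2×3 + 1
3 = 3×1 + 0  (stop)
So 52/7 = [7; 2, 3].

[7; 2, 3]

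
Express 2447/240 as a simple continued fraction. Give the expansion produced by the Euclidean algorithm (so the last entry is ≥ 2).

2447 = 10·240 + 47
240 = 5·47 + 5
47 = 9·5 + 2
5 = 2·2 + 1
2 = 2·1 + 0  (stop)
So 2447/240 = [10; 5, 9, 2, 2].

[10; 5, 9, 2, 2]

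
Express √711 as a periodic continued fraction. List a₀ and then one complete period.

a₀ = ⌊√711⌋ = 26.
With m₀=0, d₀=1 and mₖ₊₁ = dₖaₖ − mₖ, dₖ₊₁ = (n − mₖ₊₁²)/dₖ, aₖ₊₁ = ⌊(a₀+mₖ₊₁)/dₖ₊₁⌋:
  k=1: m=26, d=35, a=1
  k=2: m=9, d=18, a=1
  k=3: m=9, d=35, a=1
  k=4: m=26, d=1, a=52
d=1 and a=2a₀=52 at k=4, so the next step gives (m, d) = (26, 35) again — its k=1 value — and the period has length 4.

[26; 1, 1, 1, 52]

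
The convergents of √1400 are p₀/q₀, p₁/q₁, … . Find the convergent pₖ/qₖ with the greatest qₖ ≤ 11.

√1400 = [37; 2, 2, 2, 74, …] (period length 4).
Convergents:
  p_0/q_0 = 37/1
  p_1/q_1 = 75/2
  p_2/q_2 = 187/5
  p_3/q_3 = 449/12
q_2 = 5 ≤ 11 < 12 = q_3, so the answer is 187/5.

187/5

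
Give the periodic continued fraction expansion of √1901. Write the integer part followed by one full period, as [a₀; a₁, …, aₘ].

[43; 1, 1, 1, 1, 86]

a₀ = ⌊√1901⌋ = 43.
With m₀=0, d₀=1 and mₖ₊₁ = dₖaₖ − mₖ, dₖ₊₁ = (n − mₖ₊₁²)/dₖ, aₖ₊₁ = ⌊(a₀+mₖ₊₁)/dₖ₊₁⌋:
  k=1: m=43, d=52, a=1
  k=2: m=9, d=35, a=1
  k=3: m=26, d=35, a=1
  k=4: m=9, d=52, a=1
  k=5: m=43, d=1, a=86
d=1 and a=2a₀=86 at k=5, so the next step gives (m, d) = (43, 52) again — its k=1 value — and the period has length 5.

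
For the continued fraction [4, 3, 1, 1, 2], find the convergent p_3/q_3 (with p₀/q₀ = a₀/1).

Using pₖ = aₖpₖ₋₁ + pₖ₋₂, qₖ = aₖqₖ₋₁ + qₖ₋₂ (with p₋₁=1, p₋₂=0, q₋₁=0, q₋₂=1):
  k=0: a=4, p=4, q=1
  k=1: a=3, p=13, q=3
  k=2: a=1, p=17, q=4
  k=3: a=1, p=30, q=7

30/7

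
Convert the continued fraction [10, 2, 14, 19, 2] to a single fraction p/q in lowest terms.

11898/1135

Using pₖ = aₖpₖ₋₁ + pₖ₋₂ and qₖ = aₖqₖ₋₁ + qₖ₋₂:
  k=0: a=10, p=10, q=1
  k=1: a=2, p=21, q=2
  k=2: a=14, p=304, q=29
  k=3: a=19, p=5797, q=553
  k=4: a=2, p=11898, q=1135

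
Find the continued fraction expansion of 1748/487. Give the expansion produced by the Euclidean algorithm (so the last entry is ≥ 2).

[3; 1, 1, 2, 3, 2, 1, 8]

1748 = 3×487 + 287
487 = 1×287 + 200
287 = 1×200 + 87
200 = 2×87 + 26
87 = 3×26 + 9
26 = 2×9 + 8
9 = 1×8 + 1
8 = 8×1 + 0  (stop)
So 1748/487 = [3; 1, 1, 2, 3, 2, 1, 8].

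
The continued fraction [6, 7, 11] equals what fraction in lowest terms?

479/78

Using pₖ = aₖpₖ₋₁ + pₖ₋₂ and qₖ = aₖqₖ₋₁ + qₖ₋₂:
  k=0: a=6, p=6, q=1
  k=1: a=7, p=43, q=7
  k=2: a=11, p=479, q=78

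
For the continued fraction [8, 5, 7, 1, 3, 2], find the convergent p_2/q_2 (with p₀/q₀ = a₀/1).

Using pₖ = aₖpₖ₋₁ + pₖ₋₂, qₖ = aₖqₖ₋₁ + qₖ₋₂ (with p₋₁=1, p₋₂=0, q₋₁=0, q₋₂=1):
  k=0: a=8, p=8, q=1
  k=1: a=5, p=41, q=5
  k=2: a=7, p=295, q=36

295/36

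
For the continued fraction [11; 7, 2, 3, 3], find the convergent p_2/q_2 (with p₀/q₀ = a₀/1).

Using pₖ = aₖpₖ₋₁ + pₖ₋₂, qₖ = aₖqₖ₋₁ + qₖ₋₂ (with p₋₁=1, p₋₂=0, q₋₁=0, q₋₂=1):
  k=0: a=11, p=11, q=1
  k=1: a=7, p=78, q=7
  k=2: a=2, p=167, q=15

167/15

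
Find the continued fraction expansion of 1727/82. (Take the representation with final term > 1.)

[21; 16, 2, 2]

1727 = 21×82 + 5
82 = 16×5 + 2
5 = 2×2 + 1
2 = 2×1 + 0  (stop)
So 1727/82 = [21; 16, 2, 2].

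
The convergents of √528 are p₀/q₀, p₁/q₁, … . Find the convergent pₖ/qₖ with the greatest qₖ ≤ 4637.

48599/2115

√528 = [22; 1, 44, …] (period length 2).
Convergents:
  p_0/q_0 = 22/1
  p_1/q_1 = 23/1
  p_2/q_2 = 1034/45
  p_3/q_3 = 1057/46
  p_4/q_4 = 47542/2069
  p_5/q_5 = 48599/2115
  p_6/q_6 = 2185898/95129
q_5 = 2115 ≤ 4637 < 95129 = q_6, so the answer is 48599/2115.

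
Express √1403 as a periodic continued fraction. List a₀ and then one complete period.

[37; 2, 5, 3, 1, 3, 5, 2, 74]

a₀ = ⌊√1403⌋ = 37.
With m₀=0, d₀=1 and mₖ₊₁ = dₖaₖ − mₖ, dₖ₊₁ = (n − mₖ₊₁²)/dₖ, aₖ₊₁ = ⌊(a₀+mₖ₊₁)/dₖ₊₁⌋:
  k=1: m=37, d=34, a=2
  k=2: m=31, d=13, a=5
  k=3: m=34, d=19, a=3
  k=4: m=23, d=46, a=1
  k=5: m=23, d=19, a=3
  k=6: m=34, d=13, a=5
  k=7: m=31, d=34, a=2
  k=8: m=37, d=1, a=74
d=1 and a=2a₀=74 at k=8, so the next step gives (m, d) = (37, 34) again — its k=1 value — and the period has length 8.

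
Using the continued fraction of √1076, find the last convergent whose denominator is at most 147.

2657/81

√1076 = [32; 1, 4, 16, 4, 1, 64, …] (period length 6).
Convergents:
  p_0/q_0 = 32/1
  p_1/q_1 = 33/1
  p_2/q_2 = 164/5
  p_3/q_3 = 2657/81
  p_4/q_4 = 10792/329
q_3 = 81 ≤ 147 < 329 = q_4, so the answer is 2657/81.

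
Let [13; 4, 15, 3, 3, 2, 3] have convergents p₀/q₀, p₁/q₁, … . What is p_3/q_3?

2477/187

Using pₖ = aₖpₖ₋₁ + pₖ₋₂, qₖ = aₖqₖ₋₁ + qₖ₋₂ (with p₋₁=1, p₋₂=0, q₋₁=0, q₋₂=1):
  k=0: a=13, p=13, q=1
  k=1: a=4, p=53, q=4
  k=2: a=15, p=808, q=61
  k=3: a=3, p=2477, q=187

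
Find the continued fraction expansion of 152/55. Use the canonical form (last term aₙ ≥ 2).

152 = 2·55 + 42
55 = 1·42 + 13
42 = 3·13 + 3
13 = 4·3 + 1
3 = 3·1 + 0  (stop)
So 152/55 = [2; 1, 3, 4, 3].

[2; 1, 3, 4, 3]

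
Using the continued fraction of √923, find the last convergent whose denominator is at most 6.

152/5

√923 = [30; 2, 1, 1, 1, 2, 60, …] (period length 6).
Convergents:
  p_0/q_0 = 30/1
  p_1/q_1 = 61/2
  p_2/q_2 = 91/3
  p_3/q_3 = 152/5
  p_4/q_4 = 243/8
q_3 = 5 ≤ 6 < 8 = q_4, so the answer is 152/5.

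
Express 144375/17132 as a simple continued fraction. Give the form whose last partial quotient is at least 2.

144375 = 8×17132 + 7319
17132 = 2×7319 + 2494
7319 = 2×2494 + 2331
2494 = 1×2331 + 163
2331 = 14×163 + 49
163 = 3×49 + 16
49 = 3×16 + 1
16 = 16×1 + 0  (stop)
So 144375/17132 = [8; 2, 2, 1, 14, 3, 3, 16].

[8; 2, 2, 1, 14, 3, 3, 16]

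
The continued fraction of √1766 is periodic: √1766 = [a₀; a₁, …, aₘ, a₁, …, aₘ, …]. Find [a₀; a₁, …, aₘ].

[42; 42, 84]

a₀ = ⌊√1766⌋ = 42.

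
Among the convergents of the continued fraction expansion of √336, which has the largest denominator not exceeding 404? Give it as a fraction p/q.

√336 = [18; 3, 36, …] (period length 2).
Convergents:
  p_0/q_0 = 18/1
  p_1/q_1 = 55/3
  p_2/q_2 = 1998/109
  p_3/q_3 = 6049/330
  p_4/q_4 = 219762/11989
q_3 = 330 ≤ 404 < 11989 = q_4, so the answer is 6049/330.

6049/330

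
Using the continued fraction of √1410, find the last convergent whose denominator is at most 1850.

√1410 = [37; 1, 1, 4, 1, 1, 74, …] (period length 6).
Convergents:
  p_0/q_0 = 37/1
  p_1/q_1 = 38/1
  p_2/q_2 = 75/2
  p_3/q_3 = 338/9
  p_4/q_4 = 413/11
  p_5/q_5 = 751/20
  p_6/q_6 = 55987/1491
  p_7/q_7 = 56738/1511
  p_8/q_8 = 112725/3002
q_7 = 1511 ≤ 1850 < 3002 = q_8, so the answer is 56738/1511.

56738/1511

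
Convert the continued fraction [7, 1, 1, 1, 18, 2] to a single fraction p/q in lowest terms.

881/115

Fold from the inside: start with 2/1.
  18 + 1/2 = 37/2
  1 + 2/37 = 39/37
  1 + 37/39 = 76/39
  1 + 39/76 = 115/76
  7 + 76/115 = 881/115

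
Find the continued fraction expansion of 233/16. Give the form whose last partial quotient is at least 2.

233 = 14×16 + 9
16 = 1×9 + 7
9 = 1×7 + 2
7 = 3×2 + 1
2 = 2×1 + 0  (stop)
So 233/16 = [14; 1, 1, 3, 2].

[14; 1, 1, 3, 2]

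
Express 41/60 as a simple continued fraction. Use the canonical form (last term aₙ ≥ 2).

41 = 0×60 + 41
60 = 1×41 + 19
41 = 2×19 + 3
19 = 6×3 + 1
3 = 3×1 + 0  (stop)
So 41/60 = [0; 1, 2, 6, 3].

[0; 1, 2, 6, 3]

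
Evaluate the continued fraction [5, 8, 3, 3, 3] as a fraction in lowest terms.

Using pₖ = aₖpₖ₋₁ + pₖ₋₂ and qₖ = aₖqₖ₋₁ + qₖ₋₂:
  k=0: a=5, p=5, q=1
  k=1: a=8, p=41, q=8
  k=2: a=3, p=128, q=25
  k=3: a=3, p=425, q=83
  k=4: a=3, p=1403, q=274

1403/274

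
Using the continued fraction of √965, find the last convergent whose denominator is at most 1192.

√965 = [31; 15, 1, 1, 15, 62, …] (period length 5).
Convergents:
  p_0/q_0 = 31/1
  p_1/q_1 = 466/15
  p_2/q_2 = 497/16
  p_3/q_3 = 963/31
  p_4/q_4 = 14942/481
  p_5/q_5 = 927367/29853
q_4 = 481 ≤ 1192 < 29853 = q_5, so the answer is 14942/481.

14942/481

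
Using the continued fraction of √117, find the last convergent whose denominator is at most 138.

649/60

√117 = [10; 1, 4, 2, 4, 1, 20, …] (period length 6).
Convergents:
  p_0/q_0 = 10/1
  p_1/q_1 = 11/1
  p_2/q_2 = 54/5
  p_3/q_3 = 119/11
  p_4/q_4 = 530/49
  p_5/q_5 = 649/60
  p_6/q_6 = 13510/1249
q_5 = 60 ≤ 138 < 1249 = q_6, so the answer is 649/60.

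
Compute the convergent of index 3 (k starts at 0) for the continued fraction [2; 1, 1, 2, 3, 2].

13/5

Using pₖ = aₖpₖ₋₁ + pₖ₋₂, qₖ = aₖqₖ₋₁ + qₖ₋₂ (with p₋₁=1, p₋₂=0, q₋₁=0, q₋₂=1):
  k=0: a=2, p=2, q=1
  k=1: a=1, p=3, q=1
  k=2: a=1, p=5, q=2
  k=3: a=2, p=13, q=5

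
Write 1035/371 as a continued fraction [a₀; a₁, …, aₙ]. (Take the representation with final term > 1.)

[2; 1, 3, 1, 3, 9, 2]

1035 = 2·371 + 293
371 = 1·293 + 78
293 = 3·78 + 59
78 = 1·59 + 19
59 = 3·19 + 2
19 = 9·2 + 1
2 = 2·1 + 0  (stop)
So 1035/371 = [2; 1, 3, 1, 3, 9, 2].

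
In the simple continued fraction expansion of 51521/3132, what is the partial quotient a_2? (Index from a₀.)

51521 = 16·3132 + 1409   →  a_0 = 16
3132 = 2·1409 + 314   →  a_1 = 2
1409 = 4·314 + 153   →  a_2 = 4

4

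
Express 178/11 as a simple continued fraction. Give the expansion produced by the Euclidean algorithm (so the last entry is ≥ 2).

[16; 5, 2]

178 = 16*11 + 2
11 = 5*2 + 1
2 = 2*1 + 0  (stop)
So 178/11 = [16; 5, 2].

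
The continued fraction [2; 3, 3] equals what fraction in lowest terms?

23/10

Fold from the inside: start with 3/1.
  3 + 1/3 = 10/3
  2 + 3/10 = 23/10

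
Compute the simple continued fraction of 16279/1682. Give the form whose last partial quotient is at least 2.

16279 = 9*1682 + 1141
1682 = 1*1141 + 541
1141 = 2*541 + 59
541 = 9*59 + 10
59 = 5*10 + 9
10 = 1*9 + 1
9 = 9*1 + 0  (stop)
So 16279/1682 = [9; 1, 2, 9, 5, 1, 9].

[9; 1, 2, 9, 5, 1, 9]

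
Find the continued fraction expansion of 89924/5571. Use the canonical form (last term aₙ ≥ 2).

[16; 7, 14, 3, 18]

89924 = 16×5571 + 788
5571 = 7×788 + 55
788 = 14×55 + 18
55 = 3×18 + 1
18 = 18×1 + 0  (stop)
So 89924/5571 = [16; 7, 14, 3, 18].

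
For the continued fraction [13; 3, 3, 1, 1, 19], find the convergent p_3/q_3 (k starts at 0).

Using pₖ = aₖpₖ₋₁ + pₖ₋₂, qₖ = aₖqₖ₋₁ + qₖ₋₂ (with p₋₁=1, p₋₂=0, q₋₁=0, q₋₂=1):
  k=0: a=13, p=13, q=1
  k=1: a=3, p=40, q=3
  k=2: a=3, p=133, q=10
  k=3: a=1, p=173, q=13

173/13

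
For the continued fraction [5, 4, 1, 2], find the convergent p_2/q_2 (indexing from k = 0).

26/5

Using pₖ = aₖpₖ₋₁ + pₖ₋₂, qₖ = aₖqₖ₋₁ + qₖ₋₂ (with p₋₁=1, p₋₂=0, q₋₁=0, q₋₂=1):
  k=0: a=5, p=5, q=1
  k=1: a=4, p=21, q=4
  k=2: a=1, p=26, q=5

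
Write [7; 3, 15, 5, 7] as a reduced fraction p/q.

Fold from the inside: start with 7/1.
  5 + 1/7 = 36/7
  15 + 7/36 = 547/36
  3 + 36/547 = 1677/547
  7 + 547/1677 = 12286/1677

12286/1677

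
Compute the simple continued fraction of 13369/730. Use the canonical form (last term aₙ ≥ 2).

[18; 3, 5, 3, 14]

13369 = 18·730 + 229
730 = 3·229 + 43
229 = 5·43 + 14
43 = 3·14 + 1
14 = 14·1 + 0  (stop)
So 13369/730 = [18; 3, 5, 3, 14].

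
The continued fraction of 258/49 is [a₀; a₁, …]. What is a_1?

3

258 = 5·49 + 13   →  a_0 = 5
49 = 3·13 + 10   →  a_1 = 3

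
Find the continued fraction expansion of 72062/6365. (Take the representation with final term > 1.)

72062 = 11×6365 + 2047
6365 = 3×2047 + 224
2047 = 9×224 + 31
224 = 7×31 + 7
31 = 4×7 + 3
7 = 2×3 + 1
3 = 3×1 + 0  (stop)
So 72062/6365 = [11; 3, 9, 7, 4, 2, 3].

[11; 3, 9, 7, 4, 2, 3]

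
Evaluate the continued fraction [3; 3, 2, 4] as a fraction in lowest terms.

102/31

Using pₖ = aₖpₖ₋₁ + pₖ₋₂ and qₖ = aₖqₖ₋₁ + qₖ₋₂:
  k=0: a=3, p=3, q=1
  k=1: a=3, p=10, q=3
  k=2: a=2, p=23, q=7
  k=3: a=4, p=102, q=31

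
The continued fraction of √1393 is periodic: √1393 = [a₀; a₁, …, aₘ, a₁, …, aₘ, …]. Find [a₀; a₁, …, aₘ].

[37; 3, 10, 3, 74]

a₀ = ⌊√1393⌋ = 37.
With m₀=0, d₀=1 and mₖ₊₁ = dₖaₖ − mₖ, dₖ₊₁ = (n − mₖ₊₁²)/dₖ, aₖ₊₁ = ⌊(a₀+mₖ₊₁)/dₖ₊₁⌋:
  k=1: m=37, d=24, a=3
  k=2: m=35, d=7, a=10
  k=3: m=35, d=24, a=3
  k=4: m=37, d=1, a=74
d=1 and a=2a₀=74 at k=4, so the next step gives (m, d) = (37, 24) again — its k=1 value — and the period has length 4.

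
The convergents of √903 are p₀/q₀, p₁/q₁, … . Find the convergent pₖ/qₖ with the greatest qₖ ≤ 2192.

√903 = [30; 20, 60, …] (period length 2).
Convergents:
  p_0/q_0 = 30/1
  p_1/q_1 = 601/20
  p_2/q_2 = 36090/1201
  p_3/q_3 = 722401/24040
q_2 = 1201 ≤ 2192 < 24040 = q_3, so the answer is 36090/1201.

36090/1201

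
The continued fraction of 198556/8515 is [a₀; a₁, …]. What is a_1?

3

198556 = 23·8515 + 2711   →  a_0 = 23
8515 = 3·2711 + 382   →  a_1 = 3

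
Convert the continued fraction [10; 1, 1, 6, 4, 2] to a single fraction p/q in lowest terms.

Fold from the inside: start with 2/1.
  4 + 1/2 = 9/2
  6 + 2/9 = 56/9
  1 + 9/56 = 65/56
  1 + 56/65 = 121/65
  10 + 65/121 = 1275/121

1275/121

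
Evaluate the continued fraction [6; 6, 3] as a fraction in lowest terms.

Fold from the inside: start with 3/1.
  6 + 1/3 = 19/3
  6 + 3/19 = 117/19

117/19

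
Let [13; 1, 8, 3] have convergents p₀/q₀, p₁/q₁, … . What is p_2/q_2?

125/9

Using pₖ = aₖpₖ₋₁ + pₖ₋₂, qₖ = aₖqₖ₋₁ + qₖ₋₂ (with p₋₁=1, p₋₂=0, q₋₁=0, q₋₂=1):
  k=0: a=13, p=13, q=1
  k=1: a=1, p=14, q=1
  k=2: a=8, p=125, q=9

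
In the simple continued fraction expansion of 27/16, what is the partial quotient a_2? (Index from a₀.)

2

27 = 1·16 + 11   →  a_0 = 1
16 = 1·11 + 5   →  a_1 = 1
11 = 2·5 + 1   →  a_2 = 2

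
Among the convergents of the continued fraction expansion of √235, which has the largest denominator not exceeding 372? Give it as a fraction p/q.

4231/276

√235 = [15; 3, 30, …] (period length 2).
Convergents:
  p_0/q_0 = 15/1
  p_1/q_1 = 46/3
  p_2/q_2 = 1395/91
  p_3/q_3 = 4231/276
  p_4/q_4 = 128325/8371
q_3 = 276 ≤ 372 < 8371 = q_4, so the answer is 4231/276.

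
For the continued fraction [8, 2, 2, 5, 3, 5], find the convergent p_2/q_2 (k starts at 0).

Using pₖ = aₖpₖ₋₁ + pₖ₋₂, qₖ = aₖqₖ₋₁ + qₖ₋₂ (with p₋₁=1, p₋₂=0, q₋₁=0, q₋₂=1):
  k=0: a=8, p=8, q=1
  k=1: a=2, p=17, q=2
  k=2: a=2, p=42, q=5

42/5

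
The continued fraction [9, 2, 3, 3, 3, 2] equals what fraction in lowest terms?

Using pₖ = aₖpₖ₋₁ + pₖ₋₂ and qₖ = aₖqₖ₋₁ + qₖ₋₂:
  k=0: a=9, p=9, q=1
  k=1: a=2, p=19, q=2
  k=2: a=3, p=66, q=7
  k=3: a=3, p=217, q=23
  k=4: a=3, p=717, q=76
  k=5: a=2, p=1651, q=175

1651/175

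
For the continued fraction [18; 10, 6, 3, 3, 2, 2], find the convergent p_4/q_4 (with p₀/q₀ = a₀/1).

Using pₖ = aₖpₖ₋₁ + pₖ₋₂, qₖ = aₖqₖ₋₁ + qₖ₋₂ (with p₋₁=1, p₋₂=0, q₋₁=0, q₋₂=1):
  k=0: a=18, p=18, q=1
  k=1: a=10, p=181, q=10
  k=2: a=6, p=1104, q=61
  k=3: a=3, p=3493, q=193
  k=4: a=3, p=11583, q=640

11583/640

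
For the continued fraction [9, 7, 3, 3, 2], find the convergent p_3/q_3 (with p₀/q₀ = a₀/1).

Using pₖ = aₖpₖ₋₁ + pₖ₋₂, qₖ = aₖqₖ₋₁ + qₖ₋₂ (with p₋₁=1, p₋₂=0, q₋₁=0, q₋₂=1):
  k=0: a=9, p=9, q=1
  k=1: a=7, p=64, q=7
  k=2: a=3, p=201, q=22
  k=3: a=3, p=667, q=73

667/73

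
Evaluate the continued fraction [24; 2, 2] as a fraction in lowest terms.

Fold from the inside: start with 2/1.
  2 + 1/2 = 5/2
  24 + 2/5 = 122/5

122/5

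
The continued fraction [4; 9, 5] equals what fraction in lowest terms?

189/46

Using pₖ = aₖpₖ₋₁ + pₖ₋₂ and qₖ = aₖqₖ₋₁ + qₖ₋₂:
  k=0: a=4, p=4, q=1
  k=1: a=9, p=37, q=9
  k=2: a=5, p=189, q=46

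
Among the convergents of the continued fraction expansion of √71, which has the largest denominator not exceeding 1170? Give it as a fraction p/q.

√71 = [8; 2, 2, 1, 7, 1, 2, 2, 16, …] (period length 8).
Convergents:
  p_0/q_0 = 8/1
  p_1/q_1 = 17/2
  p_2/q_2 = 42/5
  p_3/q_3 = 59/7
  p_4/q_4 = 455/54
  p_5/q_5 = 514/61
  p_6/q_6 = 1483/176
  p_7/q_7 = 3480/413
  p_8/q_8 = 57163/6784
q_7 = 413 ≤ 1170 < 6784 = q_8, so the answer is 3480/413.

3480/413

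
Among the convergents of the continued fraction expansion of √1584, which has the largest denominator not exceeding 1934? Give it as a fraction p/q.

√1584 = [39; 1, 3, 1, 78, …] (period length 4).
Convergents:
  p_0/q_0 = 39/1
  p_1/q_1 = 40/1
  p_2/q_2 = 159/4
  p_3/q_3 = 199/5
  p_4/q_4 = 15681/394
  p_5/q_5 = 15880/399
  p_6/q_6 = 63321/1591
  p_7/q_7 = 79201/1990
q_6 = 1591 ≤ 1934 < 1990 = q_7, so the answer is 63321/1591.

63321/1591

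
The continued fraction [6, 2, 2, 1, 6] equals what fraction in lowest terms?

302/47

Fold from the inside: start with 6/1.
  1 + 1/6 = 7/6
  2 + 6/7 = 20/7
  2 + 7/20 = 47/20
  6 + 20/47 = 302/47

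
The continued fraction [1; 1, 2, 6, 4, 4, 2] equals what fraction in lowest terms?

Using pₖ = aₖpₖ₋₁ + pₖ₋₂ and qₖ = aₖqₖ₋₁ + qₖ₋₂:
  k=0: a=1, p=1, q=1
  k=1: a=1, p=2, q=1
  k=2: a=2, p=5, q=3
  k=3: a=6, p=32, q=19
  k=4: a=4, p=133, q=79
  k=5: a=4, p=564, q=335
  k=6: a=2, p=1261, q=749

1261/749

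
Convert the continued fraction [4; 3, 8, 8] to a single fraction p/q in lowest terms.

877/203

Fold from the inside: start with 8/1.
  8 + 1/8 = 65/8
  3 + 8/65 = 203/65
  4 + 65/203 = 877/203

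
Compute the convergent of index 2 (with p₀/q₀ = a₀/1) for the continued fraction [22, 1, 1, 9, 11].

45/2

Using pₖ = aₖpₖ₋₁ + pₖ₋₂, qₖ = aₖqₖ₋₁ + qₖ₋₂ (with p₋₁=1, p₋₂=0, q₋₁=0, q₋₂=1):
  k=0: a=22, p=22, q=1
  k=1: a=1, p=23, q=1
  k=2: a=1, p=45, q=2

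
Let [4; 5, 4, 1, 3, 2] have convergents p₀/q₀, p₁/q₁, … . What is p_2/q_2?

88/21

Using pₖ = aₖpₖ₋₁ + pₖ₋₂, qₖ = aₖqₖ₋₁ + qₖ₋₂ (with p₋₁=1, p₋₂=0, q₋₁=0, q₋₂=1):
  k=0: a=4, p=4, q=1
  k=1: a=5, p=21, q=5
  k=2: a=4, p=88, q=21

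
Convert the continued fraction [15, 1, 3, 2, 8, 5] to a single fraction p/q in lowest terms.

Using pₖ = aₖpₖ₋₁ + pₖ₋₂ and qₖ = aₖqₖ₋₁ + qₖ₋₂:
  k=0: a=15, p=15, q=1
  k=1: a=1, p=16, q=1
  k=2: a=3, p=63, q=4
  k=3: a=2, p=142, q=9
  k=4: a=8, p=1199, q=76
  k=5: a=5, p=6137, q=389

6137/389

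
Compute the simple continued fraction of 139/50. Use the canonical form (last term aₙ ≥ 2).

139 = 2*50 + 39
50 = 1*39 + 11
39 = 3*11 + 6
11 = 1*6 + 5
6 = 1*5 + 1
5 = 5*1 + 0  (stop)
So 139/50 = [2; 1, 3, 1, 1, 5].

[2; 1, 3, 1, 1, 5]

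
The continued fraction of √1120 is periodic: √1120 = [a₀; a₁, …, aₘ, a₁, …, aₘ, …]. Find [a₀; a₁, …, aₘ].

a₀ = ⌊√1120⌋ = 33.
With m₀=0, d₀=1 and mₖ₊₁ = dₖaₖ − mₖ, dₖ₊₁ = (n − mₖ₊₁²)/dₖ, aₖ₊₁ = ⌊(a₀+mₖ₊₁)/dₖ₊₁⌋:
  k=1: m=33, d=31, a=2
  k=2: m=29, d=9, a=6
  k=3: m=25, d=55, a=1
  k=4: m=30, d=4, a=15
  k=5: m=30, d=55, a=1
  k=6: m=25, d=9, a=6
  k=7: m=29, d=31, a=2
  k=8: m=33, d=1, a=66
d=1 and a=2a₀=66 at k=8, so the next step gives (m, d) = (33, 31) again — its k=1 value — and the period has length 8.

[33; 2, 6, 1, 15, 1, 6, 2, 66]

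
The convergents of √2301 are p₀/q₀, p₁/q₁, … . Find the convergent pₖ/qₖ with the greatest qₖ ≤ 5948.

√2301 = [47; 1, 30, 1, 94, …] (period length 4).
Convergents:
  p_0/q_0 = 47/1
  p_1/q_1 = 48/1
  p_2/q_2 = 1487/31
  p_3/q_3 = 1535/32
  p_4/q_4 = 145777/3039
  p_5/q_5 = 147312/3071
  p_6/q_6 = 4565137/95169
q_5 = 3071 ≤ 5948 < 95169 = q_6, so the answer is 147312/3071.

147312/3071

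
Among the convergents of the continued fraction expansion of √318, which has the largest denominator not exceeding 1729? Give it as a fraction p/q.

22897/1284

√318 = [17; 1, 4, 1, 34, …] (period length 4).
Convergents:
  p_0/q_0 = 17/1
  p_1/q_1 = 18/1
  p_2/q_2 = 89/5
  p_3/q_3 = 107/6
  p_4/q_4 = 3727/209
  p_5/q_5 = 3834/215
  p_6/q_6 = 19063/1069
  p_7/q_7 = 22897/1284
  p_8/q_8 = 797561/44725
q_7 = 1284 ≤ 1729 < 44725 = q_8, so the answer is 22897/1284.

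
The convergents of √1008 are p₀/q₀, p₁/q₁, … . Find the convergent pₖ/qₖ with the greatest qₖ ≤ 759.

√1008 = [31; 1, 2, 1, 62, …] (period length 4).
Convergents:
  p_0/q_0 = 31/1
  p_1/q_1 = 32/1
  p_2/q_2 = 95/3
  p_3/q_3 = 127/4
  p_4/q_4 = 7969/251
  p_5/q_5 = 8096/255
  p_6/q_6 = 24161/761
q_5 = 255 ≤ 759 < 761 = q_6, so the answer is 8096/255.

8096/255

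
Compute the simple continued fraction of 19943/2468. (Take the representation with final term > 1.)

[8; 12, 2, 2, 19, 2]

19943 = 8×2468 + 199
2468 = 12×199 + 80
199 = 2×80 + 39
80 = 2×39 + 2
39 = 19×2 + 1
2 = 2×1 + 0  (stop)
So 19943/2468 = [8; 12, 2, 2, 19, 2].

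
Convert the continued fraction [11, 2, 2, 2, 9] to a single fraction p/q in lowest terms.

Using pₖ = aₖpₖ₋₁ + pₖ₋₂ and qₖ = aₖqₖ₋₁ + qₖ₋₂:
  k=0: a=11, p=11, q=1
  k=1: a=2, p=23, q=2
  k=2: a=2, p=57, q=5
  k=3: a=2, p=137, q=12
  k=4: a=9, p=1290, q=113

1290/113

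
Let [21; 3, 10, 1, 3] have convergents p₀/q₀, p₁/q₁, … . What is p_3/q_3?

Using pₖ = aₖpₖ₋₁ + pₖ₋₂, qₖ = aₖqₖ₋₁ + qₖ₋₂ (with p₋₁=1, p₋₂=0, q₋₁=0, q₋₂=1):
  k=0: a=21, p=21, q=1
  k=1: a=3, p=64, q=3
  k=2: a=10, p=661, q=31
  k=3: a=1, p=725, q=34

725/34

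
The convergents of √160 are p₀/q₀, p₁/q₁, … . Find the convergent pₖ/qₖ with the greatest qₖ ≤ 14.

38/3

√160 = [12; 1, 1, 1, 5, 1, 1, 1, 24, …] (period length 8).
Convergents:
  p_0/q_0 = 12/1
  p_1/q_1 = 13/1
  p_2/q_2 = 25/2
  p_3/q_3 = 38/3
  p_4/q_4 = 215/17
q_3 = 3 ≤ 14 < 17 = q_4, so the answer is 38/3.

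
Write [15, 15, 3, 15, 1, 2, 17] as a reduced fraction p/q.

Using pₖ = aₖpₖ₋₁ + pₖ₋₂ and qₖ = aₖqₖ₋₁ + qₖ₋₂:
  k=0: a=15, p=15, q=1
  k=1: a=15, p=226, q=15
  k=2: a=3, p=693, q=46
  k=3: a=15, p=10621, q=705
  k=4: a=1, p=11314, q=751
  k=5: a=2, p=33249, q=2207
  k=6: a=17, p=576547, q=38270

576547/38270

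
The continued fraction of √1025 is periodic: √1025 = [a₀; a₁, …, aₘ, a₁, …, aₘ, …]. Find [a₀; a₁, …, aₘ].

[32; 64]

a₀ = ⌊√1025⌋ = 32.
With m₀=0, d₀=1 and mₖ₊₁ = dₖaₖ − mₖ, dₖ₊₁ = (n − mₖ₊₁²)/dₖ, aₖ₊₁ = ⌊(a₀+mₖ₊₁)/dₖ₊₁⌋:
  k=1: m=32, d=1, a=64
d=1 and a=2a₀=64 at k=1, so the next step gives (m, d) = (32, 1) again — its k=1 value — and the period has length 1.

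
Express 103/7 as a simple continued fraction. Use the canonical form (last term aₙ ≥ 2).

103 = 14×7 + 5
7 = 1×5 + 2
5 = 2×2 + 1
2 = 2×1 + 0  (stop)
So 103/7 = [14; 1, 2, 2].

[14; 1, 2, 2]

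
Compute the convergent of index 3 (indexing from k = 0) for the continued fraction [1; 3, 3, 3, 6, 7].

43/33

Using pₖ = aₖpₖ₋₁ + pₖ₋₂, qₖ = aₖqₖ₋₁ + qₖ₋₂ (with p₋₁=1, p₋₂=0, q₋₁=0, q₋₂=1):
  k=0: a=1, p=1, q=1
  k=1: a=3, p=4, q=3
  k=2: a=3, p=13, q=10
  k=3: a=3, p=43, q=33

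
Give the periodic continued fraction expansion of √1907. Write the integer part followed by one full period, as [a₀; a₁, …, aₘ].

[43; 1, 2, 43, 2, 1, 86]

a₀ = ⌊√1907⌋ = 43.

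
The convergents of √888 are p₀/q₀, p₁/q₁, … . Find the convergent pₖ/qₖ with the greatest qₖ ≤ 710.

√888 = [29; 1, 3, 1, 58, …] (period length 4).
Convergents:
  p_0/q_0 = 29/1
  p_1/q_1 = 30/1
  p_2/q_2 = 119/4
  p_3/q_3 = 149/5
  p_4/q_4 = 8761/294
  p_5/q_5 = 8910/299
  p_6/q_6 = 35491/1191
q_5 = 299 ≤ 710 < 1191 = q_6, so the answer is 8910/299.

8910/299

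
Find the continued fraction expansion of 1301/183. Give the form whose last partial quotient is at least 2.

[7; 9, 6, 1, 2]

1301 = 7×183 + 20
183 = 9×20 + 3
20 = 6×3 + 2
3 = 1×2 + 1
2 = 2×1 + 0  (stop)
So 1301/183 = [7; 9, 6, 1, 2].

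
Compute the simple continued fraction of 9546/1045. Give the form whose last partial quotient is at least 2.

9546 = 9*1045 + 141
1045 = 7*141 + 58
141 = 2*58 + 25
58 = 2*25 + 8
25 = 3*8 + 1
8 = 8*1 + 0  (stop)
So 9546/1045 = [9; 7, 2, 2, 3, 8].

[9; 7, 2, 2, 3, 8]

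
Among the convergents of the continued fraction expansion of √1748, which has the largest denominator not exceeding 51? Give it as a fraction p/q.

√1748 = [41; 1, 4, 4, 4, 1, 82, …] (period length 6).
Convergents:
  p_0/q_0 = 41/1
  p_1/q_1 = 42/1
  p_2/q_2 = 209/5
  p_3/q_3 = 878/21
  p_4/q_4 = 3721/89
q_3 = 21 ≤ 51 < 89 = q_4, so the answer is 878/21.

878/21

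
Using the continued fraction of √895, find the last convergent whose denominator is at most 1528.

√895 = [29; 1, 10, 1, 58, …] (period length 4).
Convergents:
  p_0/q_0 = 29/1
  p_1/q_1 = 30/1
  p_2/q_2 = 329/11
  p_3/q_3 = 359/12
  p_4/q_4 = 21151/707
  p_5/q_5 = 21510/719
  p_6/q_6 = 236251/7897
q_5 = 719 ≤ 1528 < 7897 = q_6, so the answer is 21510/719.

21510/719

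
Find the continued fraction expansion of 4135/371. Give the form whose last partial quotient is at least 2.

[11; 6, 1, 6, 1, 2, 2]

4135 = 11×371 + 54
371 = 6×54 + 47
54 = 1×47 + 7
47 = 6×7 + 5
7 = 1×5 + 2
5 = 2×2 + 1
2 = 2×1 + 0  (stop)
So 4135/371 = [11; 6, 1, 6, 1, 2, 2].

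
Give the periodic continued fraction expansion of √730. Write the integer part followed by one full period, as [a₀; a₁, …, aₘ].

a₀ = ⌊√730⌋ = 27.
With m₀=0, d₀=1 and mₖ₊₁ = dₖaₖ − mₖ, dₖ₊₁ = (n − mₖ₊₁²)/dₖ, aₖ₊₁ = ⌊(a₀+mₖ₊₁)/dₖ₊₁⌋:
  k=1: m=27, d=1, a=54
d=1 and a=2a₀=54 at k=1, so the next step gives (m, d) = (27, 1) again — its k=1 value — and the period has length 1.

[27; 54]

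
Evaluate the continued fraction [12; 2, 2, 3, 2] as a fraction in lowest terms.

Using pₖ = aₖpₖ₋₁ + pₖ₋₂ and qₖ = aₖqₖ₋₁ + qₖ₋₂:
  k=0: a=12, p=12, q=1
  k=1: a=2, p=25, q=2
  k=2: a=2, p=62, q=5
  k=3: a=3, p=211, q=17
  k=4: a=2, p=484, q=39

484/39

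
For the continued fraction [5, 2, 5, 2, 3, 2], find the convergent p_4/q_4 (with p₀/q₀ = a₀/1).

453/83

Using pₖ = aₖpₖ₋₁ + pₖ₋₂, qₖ = aₖqₖ₋₁ + qₖ₋₂ (with p₋₁=1, p₋₂=0, q₋₁=0, q₋₂=1):
  k=0: a=5, p=5, q=1
  k=1: a=2, p=11, q=2
  k=2: a=5, p=60, q=11
  k=3: a=2, p=131, q=24
  k=4: a=3, p=453, q=83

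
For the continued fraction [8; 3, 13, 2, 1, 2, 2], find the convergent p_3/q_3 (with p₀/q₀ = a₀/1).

Using pₖ = aₖpₖ₋₁ + pₖ₋₂, qₖ = aₖqₖ₋₁ + qₖ₋₂ (with p₋₁=1, p₋₂=0, q₋₁=0, q₋₂=1):
  k=0: a=8, p=8, q=1
  k=1: a=3, p=25, q=3
  k=2: a=13, p=333, q=40
  k=3: a=2, p=691, q=83

691/83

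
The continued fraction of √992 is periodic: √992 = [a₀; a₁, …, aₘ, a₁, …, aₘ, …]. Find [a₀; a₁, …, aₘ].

[31; 2, 62]

a₀ = ⌊√992⌋ = 31.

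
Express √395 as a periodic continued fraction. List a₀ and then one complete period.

a₀ = ⌊√395⌋ = 19.
With m₀=0, d₀=1 and mₖ₊₁ = dₖaₖ − mₖ, dₖ₊₁ = (n − mₖ₊₁²)/dₖ, aₖ₊₁ = ⌊(a₀+mₖ₊₁)/dₖ₊₁⌋:
  k=1: m=19, d=34, a=1
  k=2: m=15, d=5, a=6
  k=3: m=15, d=34, a=1
  k=4: m=19, d=1, a=38
d=1 and a=2a₀=38 at k=4, so the next step gives (m, d) = (19, 34) again — its k=1 value — and the period has length 4.

[19; 1, 6, 1, 38]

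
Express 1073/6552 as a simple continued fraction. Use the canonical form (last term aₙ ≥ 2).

1073 = 0*6552 + 1073
6552 = 6*1073 + 114
1073 = 9*114 + 47
114 = 2*47 + 20
47 = 2*20 + 7
20 = 2*7 + 6
7 = 1*6 + 1
6 = 6*1 + 0  (stop)
So 1073/6552 = [0; 6, 9, 2, 2, 2, 1, 6].

[0; 6, 9, 2, 2, 2, 1, 6]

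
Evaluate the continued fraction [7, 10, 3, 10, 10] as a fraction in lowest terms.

22930/3231

Fold from the inside: start with 10/1.
  10 + 1/10 = 101/10
  3 + 10/101 = 313/101
  10 + 101/313 = 3231/313
  7 + 313/3231 = 22930/3231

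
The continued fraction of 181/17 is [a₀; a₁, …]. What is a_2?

181 = 10·17 + 11   →  a_0 = 10
17 = 1·11 + 6   →  a_1 = 1
11 = 1·6 + 5   →  a_2 = 1

1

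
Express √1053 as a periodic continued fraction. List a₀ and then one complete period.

a₀ = ⌊√1053⌋ = 32.

[32; 2, 4, 2, 64]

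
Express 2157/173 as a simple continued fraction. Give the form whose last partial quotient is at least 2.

2157 = 12×173 + 81
173 = 2×81 + 11
81 = 7×11 + 4
11 = 2×4 + 3
4 = 1×3 + 1
3 = 3×1 + 0  (stop)
So 2157/173 = [12; 2, 7, 2, 1, 3].

[12; 2, 7, 2, 1, 3]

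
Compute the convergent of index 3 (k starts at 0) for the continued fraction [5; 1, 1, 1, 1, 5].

17/3

Using pₖ = aₖpₖ₋₁ + pₖ₋₂, qₖ = aₖqₖ₋₁ + qₖ₋₂ (with p₋₁=1, p₋₂=0, q₋₁=0, q₋₂=1):
  k=0: a=5, p=5, q=1
  k=1: a=1, p=6, q=1
  k=2: a=1, p=11, q=2
  k=3: a=1, p=17, q=3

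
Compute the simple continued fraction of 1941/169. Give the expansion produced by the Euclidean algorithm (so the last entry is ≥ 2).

1941 = 11·169 + 82
169 = 2·82 + 5
82 = 16·5 + 2
5 = 2·2 + 1
2 = 2·1 + 0  (stop)
So 1941/169 = [11; 2, 16, 2, 2].

[11; 2, 16, 2, 2]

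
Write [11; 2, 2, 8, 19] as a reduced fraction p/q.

Fold from the inside: start with 19/1.
  8 + 1/19 = 153/19
  2 + 19/153 = 325/153
  2 + 153/325 = 803/325
  11 + 325/803 = 9158/803

9158/803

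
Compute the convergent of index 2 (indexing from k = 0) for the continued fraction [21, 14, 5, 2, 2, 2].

1496/71

Using pₖ = aₖpₖ₋₁ + pₖ₋₂, qₖ = aₖqₖ₋₁ + qₖ₋₂ (with p₋₁=1, p₋₂=0, q₋₁=0, q₋₂=1):
  k=0: a=21, p=21, q=1
  k=1: a=14, p=295, q=14
  k=2: a=5, p=1496, q=71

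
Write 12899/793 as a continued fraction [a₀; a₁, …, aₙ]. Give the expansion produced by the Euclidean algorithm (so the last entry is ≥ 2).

[16; 3, 1, 3, 7, 3, 2]

12899 = 16*793 + 211
793 = 3*211 + 160
211 = 1*160 + 51
160 = 3*51 + 7
51 = 7*7 + 2
7 = 3*2 + 1
2 = 2*1 + 0  (stop)
So 12899/793 = [16; 3, 1, 3, 7, 3, 2].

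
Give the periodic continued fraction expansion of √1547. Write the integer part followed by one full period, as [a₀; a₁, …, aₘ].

a₀ = ⌊√1547⌋ = 39.
With m₀=0, d₀=1 and mₖ₊₁ = dₖaₖ − mₖ, dₖ₊₁ = (n − mₖ₊₁²)/dₖ, aₖ₊₁ = ⌊(a₀+mₖ₊₁)/dₖ₊₁⌋:
  k=1: m=39, d=26, a=3
  k=2: m=39, d=1, a=78
d=1 and a=2a₀=78 at k=2, so the next step gives (m, d) = (39, 26) again — its k=1 value — and the period has length 2.

[39; 3, 78]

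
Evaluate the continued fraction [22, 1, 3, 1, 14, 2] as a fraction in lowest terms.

3488/153

Fold from the inside: start with 2/1.
  14 + 1/2 = 29/2
  1 + 2/29 = 31/29
  3 + 29/31 = 122/31
  1 + 31/122 = 153/122
  22 + 122/153 = 3488/153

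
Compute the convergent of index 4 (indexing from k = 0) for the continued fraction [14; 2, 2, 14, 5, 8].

5257/365

Using pₖ = aₖpₖ₋₁ + pₖ₋₂, qₖ = aₖqₖ₋₁ + qₖ₋₂ (with p₋₁=1, p₋₂=0, q₋₁=0, q₋₂=1):
  k=0: a=14, p=14, q=1
  k=1: a=2, p=29, q=2
  k=2: a=2, p=72, q=5
  k=3: a=14, p=1037, q=72
  k=4: a=5, p=5257, q=365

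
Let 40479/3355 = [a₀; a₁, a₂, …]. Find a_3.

40479 = 12·3355 + 219   →  a_0 = 12
3355 = 15·219 + 70   →  a_1 = 15
219 = 3·70 + 9   →  a_2 = 3
70 = 7·9 + 7   →  a_3 = 7

7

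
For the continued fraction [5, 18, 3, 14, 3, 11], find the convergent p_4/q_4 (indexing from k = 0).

12227/2419

Using pₖ = aₖpₖ₋₁ + pₖ₋₂, qₖ = aₖqₖ₋₁ + qₖ₋₂ (with p₋₁=1, p₋₂=0, q₋₁=0, q₋₂=1):
  k=0: a=5, p=5, q=1
  k=1: a=18, p=91, q=18
  k=2: a=3, p=278, q=55
  k=3: a=14, p=3983, q=788
  k=4: a=3, p=12227, q=2419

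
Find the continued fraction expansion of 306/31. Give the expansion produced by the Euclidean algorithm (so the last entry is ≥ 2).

306 = 9·31 + 27
31 = 1·27 + 4
27 = 6·4 + 3
4 = 1·3 + 1
3 = 3·1 + 0  (stop)
So 306/31 = [9; 1, 6, 1, 3].

[9; 1, 6, 1, 3]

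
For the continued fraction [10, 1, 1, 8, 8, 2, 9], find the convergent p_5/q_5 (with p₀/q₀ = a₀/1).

Using pₖ = aₖpₖ₋₁ + pₖ₋₂, qₖ = aₖqₖ₋₁ + qₖ₋₂ (with p₋₁=1, p₋₂=0, q₋₁=0, q₋₂=1):
  k=0: a=10, p=10, q=1
  k=1: a=1, p=11, q=1
  k=2: a=1, p=21, q=2
  k=3: a=8, p=179, q=17
  k=4: a=8, p=1453, q=138
  k=5: a=2, p=3085, q=293

3085/293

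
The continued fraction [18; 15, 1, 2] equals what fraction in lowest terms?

Fold from the inside: start with 2/1.
  1 + 1/2 = 3/2
  15 + 2/3 = 47/3
  18 + 3/47 = 849/47

849/47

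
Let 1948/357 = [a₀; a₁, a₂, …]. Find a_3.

1948 = 5·357 + 163   →  a_0 = 5
357 = 2·163 + 31   →  a_1 = 2
163 = 5·31 + 8   →  a_2 = 5
31 = 3·8 + 7   →  a_3 = 3

3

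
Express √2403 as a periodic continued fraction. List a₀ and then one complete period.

a₀ = ⌊√2403⌋ = 49.
With m₀=0, d₀=1 and mₖ₊₁ = dₖaₖ − mₖ, dₖ₊₁ = (n − mₖ₊₁²)/dₖ, aₖ₊₁ = ⌊(a₀+mₖ₊₁)/dₖ₊₁⌋:
  k=1: m=49, d=2, a=49
  k=2: m=49, d=1, a=98
d=1 and a=2a₀=98 at k=2, so the next step gives (m, d) = (49, 2) again — its k=1 value — and the period has length 2.

[49; 49, 98]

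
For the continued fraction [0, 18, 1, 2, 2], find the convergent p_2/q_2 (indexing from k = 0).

Using pₖ = aₖpₖ₋₁ + pₖ₋₂, qₖ = aₖqₖ₋₁ + qₖ₋₂ (with p₋₁=1, p₋₂=0, q₋₁=0, q₋₂=1):
  k=0: a=0, p=0, q=1
  k=1: a=18, p=1, q=18
  k=2: a=1, p=1, q=19

1/19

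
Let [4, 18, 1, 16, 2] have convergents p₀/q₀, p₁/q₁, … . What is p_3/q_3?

Using pₖ = aₖpₖ₋₁ + pₖ₋₂, qₖ = aₖqₖ₋₁ + qₖ₋₂ (with p₋₁=1, p₋₂=0, q₋₁=0, q₋₂=1):
  k=0: a=4, p=4, q=1
  k=1: a=18, p=73, q=18
  k=2: a=1, p=77, q=19
  k=3: a=16, p=1305, q=322

1305/322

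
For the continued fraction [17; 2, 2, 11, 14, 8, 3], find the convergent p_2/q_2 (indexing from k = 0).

87/5

Using pₖ = aₖpₖ₋₁ + pₖ₋₂, qₖ = aₖqₖ₋₁ + qₖ₋₂ (with p₋₁=1, p₋₂=0, q₋₁=0, q₋₂=1):
  k=0: a=17, p=17, q=1
  k=1: a=2, p=35, q=2
  k=2: a=2, p=87, q=5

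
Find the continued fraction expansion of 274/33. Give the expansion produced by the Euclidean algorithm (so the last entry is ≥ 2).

[8; 3, 3, 3]

274 = 8·33 + 10
33 = 3·10 + 3
10 = 3·3 + 1
3 = 3·1 + 0  (stop)
So 274/33 = [8; 3, 3, 3].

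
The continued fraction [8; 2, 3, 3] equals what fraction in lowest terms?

194/23

Fold from the inside: start with 3/1.
  3 + 1/3 = 10/3
  2 + 3/10 = 23/10
  8 + 10/23 = 194/23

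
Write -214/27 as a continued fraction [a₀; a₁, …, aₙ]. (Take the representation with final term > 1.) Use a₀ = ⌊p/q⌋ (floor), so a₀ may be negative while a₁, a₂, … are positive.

-214 = -8×27 + 2
27 = 13×2 + 1
2 = 2×1 + 0  (stop)
So -214/27 = [-8; 13, 2].

[-8; 13, 2]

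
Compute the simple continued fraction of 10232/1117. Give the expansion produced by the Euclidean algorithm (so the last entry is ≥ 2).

[9; 6, 4, 6, 7]

10232 = 9·1117 + 179
1117 = 6·179 + 43
179 = 4·43 + 7
43 = 6·7 + 1
7 = 7·1 + 0  (stop)
So 10232/1117 = [9; 6, 4, 6, 7].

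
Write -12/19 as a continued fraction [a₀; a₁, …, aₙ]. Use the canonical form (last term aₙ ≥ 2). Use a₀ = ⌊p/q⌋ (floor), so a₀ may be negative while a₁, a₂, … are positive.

-12 = -1*19 + 7
19 = 2*7 + 5
7 = 1*5 + 2
5 = 2*2 + 1
2 = 2*1 + 0  (stop)
So -12/19 = [-1; 2, 1, 2, 2].

[-1; 2, 1, 2, 2]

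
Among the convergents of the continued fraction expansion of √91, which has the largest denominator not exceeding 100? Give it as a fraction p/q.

849/89

√91 = [9; 1, 1, 5, 1, 5, 1, 1, 18, …] (period length 8).
Convergents:
  p_0/q_0 = 9/1
  p_1/q_1 = 10/1
  p_2/q_2 = 19/2
  p_3/q_3 = 105/11
  p_4/q_4 = 124/13
  p_5/q_5 = 725/76
  p_6/q_6 = 849/89
  p_7/q_7 = 1574/165
q_6 = 89 ≤ 100 < 165 = q_7, so the answer is 849/89.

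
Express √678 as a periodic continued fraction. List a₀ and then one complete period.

[26; 26, 52]

a₀ = ⌊√678⌋ = 26.
With m₀=0, d₀=1 and mₖ₊₁ = dₖaₖ − mₖ, dₖ₊₁ = (n − mₖ₊₁²)/dₖ, aₖ₊₁ = ⌊(a₀+mₖ₊₁)/dₖ₊₁⌋:
  k=1: m=26, d=2, a=26
  k=2: m=26, d=1, a=52
d=1 and a=2a₀=52 at k=2, so the next step gives (m, d) = (26, 2) again — its k=1 value — and the period has length 2.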